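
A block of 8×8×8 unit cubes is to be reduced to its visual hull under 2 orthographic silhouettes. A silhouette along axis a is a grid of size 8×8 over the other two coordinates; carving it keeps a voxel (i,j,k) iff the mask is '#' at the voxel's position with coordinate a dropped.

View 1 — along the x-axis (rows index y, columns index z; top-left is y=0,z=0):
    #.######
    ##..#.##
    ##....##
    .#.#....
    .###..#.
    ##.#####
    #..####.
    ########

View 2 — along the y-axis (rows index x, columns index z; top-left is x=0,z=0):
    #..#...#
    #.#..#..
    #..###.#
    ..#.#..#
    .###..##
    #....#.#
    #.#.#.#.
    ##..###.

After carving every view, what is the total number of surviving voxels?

before carving: 512 voxels (8×8×8)
carve view 1 (along x, YZ-mask fill 42/64): 336 voxels remain
carve view 2 (along y, XZ-mask fill 31/64): 160 voxels remain

|visual hull| = 160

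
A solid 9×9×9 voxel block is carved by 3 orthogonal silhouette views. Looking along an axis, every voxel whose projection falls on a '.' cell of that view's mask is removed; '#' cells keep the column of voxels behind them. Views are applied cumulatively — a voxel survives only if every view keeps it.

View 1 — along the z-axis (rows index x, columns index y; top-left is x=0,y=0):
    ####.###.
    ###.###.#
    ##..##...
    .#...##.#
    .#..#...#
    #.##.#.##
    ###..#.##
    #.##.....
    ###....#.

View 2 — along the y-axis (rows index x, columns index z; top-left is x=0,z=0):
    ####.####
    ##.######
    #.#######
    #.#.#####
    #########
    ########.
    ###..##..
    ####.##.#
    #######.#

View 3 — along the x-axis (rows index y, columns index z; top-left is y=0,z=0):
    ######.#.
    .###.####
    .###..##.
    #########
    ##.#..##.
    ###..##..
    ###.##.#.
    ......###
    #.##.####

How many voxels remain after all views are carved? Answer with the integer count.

|visual hull| = 222

start: 9×9×9 = 729 voxels
  1. axis=2 (XY plane), |mask|=44  ⇒  voxels=396
  2. axis=1 (XZ plane), |mask|=68  ⇒  voxels=330
  3. axis=0 (YZ plane), |mask|=54  ⇒  voxels=222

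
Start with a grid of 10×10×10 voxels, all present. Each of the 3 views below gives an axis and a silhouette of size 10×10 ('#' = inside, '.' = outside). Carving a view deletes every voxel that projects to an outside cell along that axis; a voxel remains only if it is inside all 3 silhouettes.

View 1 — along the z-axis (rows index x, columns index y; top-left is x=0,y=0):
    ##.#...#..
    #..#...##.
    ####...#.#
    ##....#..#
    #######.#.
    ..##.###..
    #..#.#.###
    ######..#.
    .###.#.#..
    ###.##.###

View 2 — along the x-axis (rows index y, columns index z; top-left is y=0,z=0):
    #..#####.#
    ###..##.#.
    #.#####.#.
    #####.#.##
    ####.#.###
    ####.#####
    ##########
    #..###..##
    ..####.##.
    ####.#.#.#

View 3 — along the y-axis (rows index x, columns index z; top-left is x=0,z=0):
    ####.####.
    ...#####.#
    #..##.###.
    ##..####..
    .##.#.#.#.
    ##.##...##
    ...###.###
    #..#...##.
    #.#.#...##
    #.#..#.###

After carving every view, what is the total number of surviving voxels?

initial block: 10^3 = 1000
  1. axis=2 (XY plane), |mask|=57  ⇒  voxels=570
  2. axis=0 (YZ plane), |mask|=74  ⇒  voxels=412
  3. axis=1 (XZ plane), |mask|=58  ⇒  voxels=246

246 voxels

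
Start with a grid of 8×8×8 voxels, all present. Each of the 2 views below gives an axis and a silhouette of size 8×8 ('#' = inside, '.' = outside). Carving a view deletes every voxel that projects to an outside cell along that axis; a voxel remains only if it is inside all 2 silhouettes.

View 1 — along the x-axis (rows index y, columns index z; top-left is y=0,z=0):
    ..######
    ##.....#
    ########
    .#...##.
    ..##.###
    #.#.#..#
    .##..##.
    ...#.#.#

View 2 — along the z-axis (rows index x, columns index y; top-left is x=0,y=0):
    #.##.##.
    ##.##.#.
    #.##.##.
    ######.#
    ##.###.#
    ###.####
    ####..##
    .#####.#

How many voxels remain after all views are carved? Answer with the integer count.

start: 8×8×8 = 512 voxels
  1. axis=0 (YZ plane), |mask|=36  ⇒  voxels=288
  2. axis=2 (XY plane), |mask|=47  ⇒  voxels=213

213 voxels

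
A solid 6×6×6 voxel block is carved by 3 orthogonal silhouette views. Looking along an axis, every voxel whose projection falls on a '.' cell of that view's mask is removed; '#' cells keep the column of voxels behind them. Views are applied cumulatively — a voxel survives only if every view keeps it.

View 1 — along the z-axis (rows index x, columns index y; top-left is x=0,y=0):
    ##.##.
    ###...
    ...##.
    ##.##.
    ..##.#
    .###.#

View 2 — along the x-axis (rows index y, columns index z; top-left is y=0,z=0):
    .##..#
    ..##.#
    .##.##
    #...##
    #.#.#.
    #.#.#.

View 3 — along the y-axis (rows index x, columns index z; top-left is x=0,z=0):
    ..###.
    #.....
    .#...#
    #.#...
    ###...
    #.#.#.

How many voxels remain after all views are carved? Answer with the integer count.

initial block: 6^3 = 216
  1. axis=2 (XY plane), |mask|=20  ⇒  voxels=120
  2. axis=0 (YZ plane), |mask|=19  ⇒  voxels=63
  3. axis=1 (XZ plane), |mask|=14  ⇒  voxels=25

25 voxels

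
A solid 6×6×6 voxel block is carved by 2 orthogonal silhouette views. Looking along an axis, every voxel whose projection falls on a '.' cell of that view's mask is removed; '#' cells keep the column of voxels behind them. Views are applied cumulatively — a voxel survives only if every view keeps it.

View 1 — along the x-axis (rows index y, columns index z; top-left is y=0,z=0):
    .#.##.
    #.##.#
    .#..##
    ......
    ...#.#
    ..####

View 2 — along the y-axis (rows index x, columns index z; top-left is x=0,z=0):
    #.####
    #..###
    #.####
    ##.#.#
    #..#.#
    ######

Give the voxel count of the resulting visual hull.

|visual hull| = 76

start: 6×6×6 = 216 voxels
carve view 1 (along x, YZ-mask fill 16/36): 96 voxels remain
carve view 2 (along y, XZ-mask fill 27/36): 76 voxels remain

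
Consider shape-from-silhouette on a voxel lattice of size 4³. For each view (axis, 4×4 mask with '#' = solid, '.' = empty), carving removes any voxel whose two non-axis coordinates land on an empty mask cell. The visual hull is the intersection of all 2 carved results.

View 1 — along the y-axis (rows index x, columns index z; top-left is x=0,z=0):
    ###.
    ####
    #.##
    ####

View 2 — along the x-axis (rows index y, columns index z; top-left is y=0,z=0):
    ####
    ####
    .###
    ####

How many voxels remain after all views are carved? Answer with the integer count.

initial block: 4^3 = 64
  1. axis=1 (XZ plane), |mask|=14  ⇒  voxels=56
  2. axis=0 (YZ plane), |mask|=15  ⇒  voxels=52

52 voxels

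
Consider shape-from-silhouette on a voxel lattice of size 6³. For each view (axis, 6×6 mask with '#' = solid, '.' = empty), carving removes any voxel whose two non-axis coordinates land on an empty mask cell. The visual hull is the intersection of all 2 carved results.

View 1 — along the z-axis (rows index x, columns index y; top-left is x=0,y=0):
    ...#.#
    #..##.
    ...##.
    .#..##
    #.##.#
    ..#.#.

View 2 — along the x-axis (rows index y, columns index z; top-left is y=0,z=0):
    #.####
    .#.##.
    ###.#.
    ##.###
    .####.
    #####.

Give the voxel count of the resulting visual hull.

voxel count = 72

initial block: 6^3 = 216
[1] z-view keeps 16 columns → grid now 96
[2] x-view keeps 26 columns → grid now 72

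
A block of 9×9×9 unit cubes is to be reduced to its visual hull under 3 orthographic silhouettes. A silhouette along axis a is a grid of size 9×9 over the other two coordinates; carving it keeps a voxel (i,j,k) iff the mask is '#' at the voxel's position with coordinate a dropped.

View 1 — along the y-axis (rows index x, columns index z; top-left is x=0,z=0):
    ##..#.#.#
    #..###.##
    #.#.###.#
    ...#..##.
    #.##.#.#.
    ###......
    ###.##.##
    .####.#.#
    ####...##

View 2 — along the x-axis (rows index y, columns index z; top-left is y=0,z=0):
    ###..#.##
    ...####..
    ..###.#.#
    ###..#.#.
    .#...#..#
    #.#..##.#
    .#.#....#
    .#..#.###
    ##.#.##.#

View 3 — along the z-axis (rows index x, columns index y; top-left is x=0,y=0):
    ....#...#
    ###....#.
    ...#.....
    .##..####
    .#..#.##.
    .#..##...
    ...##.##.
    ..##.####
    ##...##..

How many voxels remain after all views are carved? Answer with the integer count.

start: 9×9×9 = 729 voxels
carve view 1 (along y, XZ-mask fill 47/81): 423 voxels remain
carve view 2 (along x, YZ-mask fill 42/81): 218 voxels remain
carve view 3 (along z, XY-mask fill 34/81): 87 voxels remain

|visual hull| = 87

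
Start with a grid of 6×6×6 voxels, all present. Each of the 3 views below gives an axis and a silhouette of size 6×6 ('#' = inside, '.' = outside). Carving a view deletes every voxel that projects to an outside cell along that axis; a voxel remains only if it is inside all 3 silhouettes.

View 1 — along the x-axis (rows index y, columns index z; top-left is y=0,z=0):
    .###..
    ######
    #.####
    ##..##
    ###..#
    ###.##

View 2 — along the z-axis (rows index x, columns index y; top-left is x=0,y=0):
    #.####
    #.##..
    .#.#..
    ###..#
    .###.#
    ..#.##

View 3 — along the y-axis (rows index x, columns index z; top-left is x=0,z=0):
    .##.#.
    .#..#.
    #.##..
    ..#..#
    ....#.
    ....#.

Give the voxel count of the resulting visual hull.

before carving: 216 voxels (6×6×6)
carve view 1 (along x, YZ-mask fill 27/36): 162 voxels remain
carve view 2 (along z, XY-mask fill 21/36): 96 voxels remain
carve view 3 (along y, XZ-mask fill 12/36): 32 voxels remain

|visual hull| = 32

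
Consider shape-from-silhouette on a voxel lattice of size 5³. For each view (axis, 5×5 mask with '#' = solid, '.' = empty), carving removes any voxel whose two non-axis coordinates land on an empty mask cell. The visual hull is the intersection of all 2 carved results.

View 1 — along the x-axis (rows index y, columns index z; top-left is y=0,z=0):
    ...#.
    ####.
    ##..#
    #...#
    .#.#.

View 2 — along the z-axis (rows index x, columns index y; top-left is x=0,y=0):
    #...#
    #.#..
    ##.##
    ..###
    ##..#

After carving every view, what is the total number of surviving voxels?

voxel count = 30

start: 5×5×5 = 125 voxels
step 1: project along x, AND mask (12/25) → |grid| = 60
step 2: project along z, AND mask (14/25) → |grid| = 30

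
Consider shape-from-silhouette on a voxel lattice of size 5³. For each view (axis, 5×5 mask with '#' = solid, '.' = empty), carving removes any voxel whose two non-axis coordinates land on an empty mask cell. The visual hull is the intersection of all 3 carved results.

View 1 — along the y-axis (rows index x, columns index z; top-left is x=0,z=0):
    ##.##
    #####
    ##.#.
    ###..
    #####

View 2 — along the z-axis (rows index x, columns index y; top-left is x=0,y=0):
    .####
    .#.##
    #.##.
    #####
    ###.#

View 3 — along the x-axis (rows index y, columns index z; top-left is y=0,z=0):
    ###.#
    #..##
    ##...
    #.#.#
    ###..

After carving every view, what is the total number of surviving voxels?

remaining voxels: 46

start: 5×5×5 = 125 voxels
V1 y: intersect with XZ mask (20 set) -- 100 left
V2 z: intersect with XY mask (19 set) -- 75 left
V3 x: intersect with YZ mask (15 set) -- 46 left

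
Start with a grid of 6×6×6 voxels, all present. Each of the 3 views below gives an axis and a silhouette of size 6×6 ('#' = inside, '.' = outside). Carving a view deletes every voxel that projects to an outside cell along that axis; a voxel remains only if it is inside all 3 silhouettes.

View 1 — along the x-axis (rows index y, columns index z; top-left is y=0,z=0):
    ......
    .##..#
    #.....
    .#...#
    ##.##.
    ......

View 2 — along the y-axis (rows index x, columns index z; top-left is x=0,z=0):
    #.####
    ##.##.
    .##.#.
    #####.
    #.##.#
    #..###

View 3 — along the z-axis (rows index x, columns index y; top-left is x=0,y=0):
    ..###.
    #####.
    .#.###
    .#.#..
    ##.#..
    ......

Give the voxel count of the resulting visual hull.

full grid |V| = 216
step 1: project along x, AND mask (10/36) → |grid| = 60
step 2: project along y, AND mask (25/36) → |grid| = 39
step 3: project along z, AND mask (17/36) → |grid| = 23

voxel count = 23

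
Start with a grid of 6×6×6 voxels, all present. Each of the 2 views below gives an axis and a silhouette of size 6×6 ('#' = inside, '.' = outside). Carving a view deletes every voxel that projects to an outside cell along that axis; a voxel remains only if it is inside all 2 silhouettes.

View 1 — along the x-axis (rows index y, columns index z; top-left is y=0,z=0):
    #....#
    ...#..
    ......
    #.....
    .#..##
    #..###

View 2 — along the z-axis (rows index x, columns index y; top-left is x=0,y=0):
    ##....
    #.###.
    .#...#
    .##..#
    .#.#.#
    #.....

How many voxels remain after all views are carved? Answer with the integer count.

|visual hull| = 27

full grid |V| = 216
after view 1 [x-axis, 11 of 36 cells solid] → remaining = 66
after view 2 [z-axis, 15 of 36 cells solid] → remaining = 27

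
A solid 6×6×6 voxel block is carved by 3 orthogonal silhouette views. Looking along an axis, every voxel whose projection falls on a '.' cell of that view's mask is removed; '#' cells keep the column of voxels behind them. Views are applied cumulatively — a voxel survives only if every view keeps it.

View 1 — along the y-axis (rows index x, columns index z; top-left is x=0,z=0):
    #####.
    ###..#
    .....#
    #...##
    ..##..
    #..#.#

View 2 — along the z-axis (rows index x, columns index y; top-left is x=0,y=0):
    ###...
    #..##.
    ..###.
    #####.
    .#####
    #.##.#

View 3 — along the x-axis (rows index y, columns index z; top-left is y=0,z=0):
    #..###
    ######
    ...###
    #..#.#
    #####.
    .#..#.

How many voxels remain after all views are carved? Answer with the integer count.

before carving: 216 voxels (6×6×6)
  1. axis=1 (XZ plane), |mask|=18  ⇒  voxels=108
  2. axis=2 (XY plane), |mask|=23  ⇒  voxels=67
  3. axis=0 (YZ plane), |mask|=23  ⇒  voxels=45

|visual hull| = 45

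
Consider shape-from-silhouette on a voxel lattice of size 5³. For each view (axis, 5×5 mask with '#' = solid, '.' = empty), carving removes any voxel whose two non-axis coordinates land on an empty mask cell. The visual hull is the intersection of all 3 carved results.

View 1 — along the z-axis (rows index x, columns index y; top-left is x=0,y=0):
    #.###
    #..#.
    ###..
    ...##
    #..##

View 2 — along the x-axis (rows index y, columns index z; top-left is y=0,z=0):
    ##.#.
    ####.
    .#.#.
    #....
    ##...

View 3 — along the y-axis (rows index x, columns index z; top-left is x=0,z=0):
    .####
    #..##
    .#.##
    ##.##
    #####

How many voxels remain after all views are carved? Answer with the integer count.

remaining voxels: 23

full grid |V| = 125
[1] z-view keeps 14 columns → grid now 70
[2] x-view keeps 12 columns → grid now 30
[3] y-view keeps 19 columns → grid now 23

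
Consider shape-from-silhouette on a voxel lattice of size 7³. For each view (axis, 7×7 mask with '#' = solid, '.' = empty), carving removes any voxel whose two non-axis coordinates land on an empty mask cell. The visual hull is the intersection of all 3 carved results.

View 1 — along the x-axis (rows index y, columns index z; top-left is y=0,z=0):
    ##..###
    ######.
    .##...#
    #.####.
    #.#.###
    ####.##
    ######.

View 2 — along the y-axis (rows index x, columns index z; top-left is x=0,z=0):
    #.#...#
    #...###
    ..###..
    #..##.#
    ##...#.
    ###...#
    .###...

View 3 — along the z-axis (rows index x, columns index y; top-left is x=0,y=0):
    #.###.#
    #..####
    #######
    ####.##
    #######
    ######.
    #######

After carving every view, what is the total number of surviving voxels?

initial block: 7^3 = 343
[1] x-view keeps 36 columns → grid now 252
[2] y-view keeps 24 columns → grid now 124
[3] z-view keeps 43 columns → grid now 109

|visual hull| = 109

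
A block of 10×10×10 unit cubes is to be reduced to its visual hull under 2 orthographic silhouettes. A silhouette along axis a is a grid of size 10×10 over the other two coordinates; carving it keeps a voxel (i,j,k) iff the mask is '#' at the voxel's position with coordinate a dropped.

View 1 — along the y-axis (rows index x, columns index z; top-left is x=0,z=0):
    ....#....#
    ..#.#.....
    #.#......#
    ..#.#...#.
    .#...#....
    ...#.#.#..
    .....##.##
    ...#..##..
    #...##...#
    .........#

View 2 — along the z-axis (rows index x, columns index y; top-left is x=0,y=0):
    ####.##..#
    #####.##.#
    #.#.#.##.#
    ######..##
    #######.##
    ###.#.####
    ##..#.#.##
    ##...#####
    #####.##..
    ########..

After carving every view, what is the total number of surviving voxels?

full grid |V| = 1000
after view 1 [y-axis, 27 of 100 cells solid] → remaining = 270
after view 2 [z-axis, 74 of 100 cells solid] → remaining = 195

195 voxels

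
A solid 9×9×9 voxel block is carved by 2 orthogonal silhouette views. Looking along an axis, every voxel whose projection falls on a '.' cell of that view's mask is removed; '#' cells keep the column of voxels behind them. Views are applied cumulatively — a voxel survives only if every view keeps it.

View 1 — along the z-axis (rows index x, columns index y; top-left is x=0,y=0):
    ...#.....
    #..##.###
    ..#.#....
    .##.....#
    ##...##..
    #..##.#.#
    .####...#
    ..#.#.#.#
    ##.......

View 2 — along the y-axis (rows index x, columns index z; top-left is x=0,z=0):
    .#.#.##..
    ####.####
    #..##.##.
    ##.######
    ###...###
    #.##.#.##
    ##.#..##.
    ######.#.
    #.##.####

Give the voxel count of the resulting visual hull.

start: 9×9×9 = 729 voxels
[1] z-view keeps 32 columns → grid now 288
[2] y-view keeps 56 columns → grid now 207

remaining voxels: 207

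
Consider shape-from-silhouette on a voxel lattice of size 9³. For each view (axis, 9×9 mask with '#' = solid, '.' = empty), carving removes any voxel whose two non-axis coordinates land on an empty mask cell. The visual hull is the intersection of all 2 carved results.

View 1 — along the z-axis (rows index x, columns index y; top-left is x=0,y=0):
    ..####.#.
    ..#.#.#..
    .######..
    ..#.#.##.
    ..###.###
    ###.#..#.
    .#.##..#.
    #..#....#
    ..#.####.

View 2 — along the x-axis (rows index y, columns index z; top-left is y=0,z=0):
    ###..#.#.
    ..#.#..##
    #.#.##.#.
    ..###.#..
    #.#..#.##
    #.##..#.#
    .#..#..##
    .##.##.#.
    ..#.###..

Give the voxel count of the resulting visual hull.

before carving: 729 voxels (9×9×9)
  1. axis=2 (XY plane), |mask|=41  ⇒  voxels=369
  2. axis=0 (YZ plane), |mask|=41  ⇒  voxels=190

|visual hull| = 190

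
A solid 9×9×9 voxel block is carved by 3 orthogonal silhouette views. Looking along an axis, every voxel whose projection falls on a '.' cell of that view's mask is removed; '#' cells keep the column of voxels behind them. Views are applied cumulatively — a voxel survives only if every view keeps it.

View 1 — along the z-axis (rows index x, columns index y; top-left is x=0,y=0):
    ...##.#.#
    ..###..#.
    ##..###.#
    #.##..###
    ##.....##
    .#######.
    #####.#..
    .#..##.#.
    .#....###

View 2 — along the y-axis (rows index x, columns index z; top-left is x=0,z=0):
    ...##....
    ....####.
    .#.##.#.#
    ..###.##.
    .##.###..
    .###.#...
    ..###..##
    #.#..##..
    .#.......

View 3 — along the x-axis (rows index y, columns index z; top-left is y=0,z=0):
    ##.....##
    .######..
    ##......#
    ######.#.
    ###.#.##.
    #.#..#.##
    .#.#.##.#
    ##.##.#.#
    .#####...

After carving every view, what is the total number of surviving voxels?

|visual hull| = 105

initial block: 9^3 = 729
  1. axis=2 (XY plane), |mask|=45  ⇒  voxels=405
  2. axis=1 (XZ plane), |mask|=35  ⇒  voxels=182
  3. axis=0 (YZ plane), |mask|=47  ⇒  voxels=105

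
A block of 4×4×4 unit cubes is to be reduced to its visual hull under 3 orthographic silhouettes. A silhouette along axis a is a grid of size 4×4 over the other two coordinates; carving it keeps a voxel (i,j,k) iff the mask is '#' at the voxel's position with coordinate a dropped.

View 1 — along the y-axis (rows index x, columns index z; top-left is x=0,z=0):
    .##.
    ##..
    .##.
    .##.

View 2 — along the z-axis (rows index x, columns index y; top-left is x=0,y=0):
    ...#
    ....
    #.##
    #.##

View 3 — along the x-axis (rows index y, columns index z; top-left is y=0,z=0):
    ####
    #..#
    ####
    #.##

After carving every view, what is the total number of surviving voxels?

voxel count = 11

start: 4×4×4 = 64 voxels
carve view 1 (along y, XZ-mask fill 8/16): 32 voxels remain
carve view 2 (along z, XY-mask fill 7/16): 14 voxels remain
carve view 3 (along x, YZ-mask fill 13/16): 11 voxels remain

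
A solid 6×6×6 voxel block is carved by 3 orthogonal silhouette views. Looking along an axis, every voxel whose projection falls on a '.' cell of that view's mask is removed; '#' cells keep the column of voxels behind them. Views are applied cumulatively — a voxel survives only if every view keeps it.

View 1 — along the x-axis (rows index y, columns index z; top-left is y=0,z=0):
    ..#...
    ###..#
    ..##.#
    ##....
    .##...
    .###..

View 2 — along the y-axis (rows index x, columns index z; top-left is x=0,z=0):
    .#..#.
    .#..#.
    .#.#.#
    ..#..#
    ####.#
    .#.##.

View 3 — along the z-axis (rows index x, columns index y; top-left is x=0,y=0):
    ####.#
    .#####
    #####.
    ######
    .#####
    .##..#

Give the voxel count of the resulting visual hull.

|visual hull| = 38

full grid |V| = 216
  1. axis=0 (YZ plane), |mask|=15  ⇒  voxels=90
  2. axis=1 (XZ plane), |mask|=17  ⇒  voxels=44
  3. axis=2 (XY plane), |mask|=29  ⇒  voxels=38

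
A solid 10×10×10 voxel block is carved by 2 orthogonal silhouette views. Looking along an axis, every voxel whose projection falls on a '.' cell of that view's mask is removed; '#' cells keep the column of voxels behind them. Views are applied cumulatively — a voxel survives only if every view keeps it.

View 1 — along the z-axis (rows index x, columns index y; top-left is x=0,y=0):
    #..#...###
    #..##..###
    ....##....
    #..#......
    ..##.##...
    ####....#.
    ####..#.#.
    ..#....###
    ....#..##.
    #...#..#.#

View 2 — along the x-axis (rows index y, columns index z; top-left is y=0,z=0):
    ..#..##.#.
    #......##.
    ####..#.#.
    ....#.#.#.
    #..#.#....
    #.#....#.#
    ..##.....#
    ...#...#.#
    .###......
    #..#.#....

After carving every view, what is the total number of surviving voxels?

start: 10×10×10 = 1000 voxels
carve view 1 (along z, XY-mask fill 41/100): 410 voxels remain
carve view 2 (along x, YZ-mask fill 35/100): 143 voxels remain

remaining voxels: 143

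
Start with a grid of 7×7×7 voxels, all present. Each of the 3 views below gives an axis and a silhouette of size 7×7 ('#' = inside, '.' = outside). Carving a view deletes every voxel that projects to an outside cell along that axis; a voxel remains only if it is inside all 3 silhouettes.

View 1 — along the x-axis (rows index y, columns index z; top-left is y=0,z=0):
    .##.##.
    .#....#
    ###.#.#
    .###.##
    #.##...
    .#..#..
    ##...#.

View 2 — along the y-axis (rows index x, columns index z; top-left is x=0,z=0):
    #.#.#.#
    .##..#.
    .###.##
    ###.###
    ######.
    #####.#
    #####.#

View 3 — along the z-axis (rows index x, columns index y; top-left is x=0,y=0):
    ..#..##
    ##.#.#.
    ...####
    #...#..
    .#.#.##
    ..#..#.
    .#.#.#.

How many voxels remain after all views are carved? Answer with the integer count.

full grid |V| = 343
after view 1 [x-axis, 24 of 49 cells solid] → remaining = 168
after view 2 [y-axis, 36 of 49 cells solid] → remaining = 129
after view 3 [z-axis, 22 of 49 cells solid] → remaining = 55

55 voxels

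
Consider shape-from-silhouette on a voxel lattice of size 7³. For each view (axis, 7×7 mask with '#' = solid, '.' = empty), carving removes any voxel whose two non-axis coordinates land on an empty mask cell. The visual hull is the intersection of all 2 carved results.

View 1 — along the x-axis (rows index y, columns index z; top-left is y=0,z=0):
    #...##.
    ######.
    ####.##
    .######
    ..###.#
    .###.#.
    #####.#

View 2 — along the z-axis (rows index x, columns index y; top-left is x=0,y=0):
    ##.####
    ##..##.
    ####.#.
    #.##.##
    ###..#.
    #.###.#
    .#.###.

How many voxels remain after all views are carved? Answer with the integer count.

voxel count = 160

start: 7×7×7 = 343 voxels
step 1: project along x, AND mask (35/49) → |grid| = 245
step 2: project along z, AND mask (33/49) → |grid| = 160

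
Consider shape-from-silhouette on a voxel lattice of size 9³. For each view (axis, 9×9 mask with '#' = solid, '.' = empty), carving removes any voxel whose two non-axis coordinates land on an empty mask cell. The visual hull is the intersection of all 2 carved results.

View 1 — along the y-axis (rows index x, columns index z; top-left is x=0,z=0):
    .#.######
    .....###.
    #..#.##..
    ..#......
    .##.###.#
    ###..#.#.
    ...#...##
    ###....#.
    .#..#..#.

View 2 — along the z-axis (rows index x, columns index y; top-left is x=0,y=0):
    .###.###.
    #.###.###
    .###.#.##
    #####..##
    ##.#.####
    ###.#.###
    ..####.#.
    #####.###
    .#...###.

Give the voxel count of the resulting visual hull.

initial block: 9^3 = 729
[1] y-view keeps 36 columns → grid now 324
[2] z-view keeps 57 columns → grid now 230

|visual hull| = 230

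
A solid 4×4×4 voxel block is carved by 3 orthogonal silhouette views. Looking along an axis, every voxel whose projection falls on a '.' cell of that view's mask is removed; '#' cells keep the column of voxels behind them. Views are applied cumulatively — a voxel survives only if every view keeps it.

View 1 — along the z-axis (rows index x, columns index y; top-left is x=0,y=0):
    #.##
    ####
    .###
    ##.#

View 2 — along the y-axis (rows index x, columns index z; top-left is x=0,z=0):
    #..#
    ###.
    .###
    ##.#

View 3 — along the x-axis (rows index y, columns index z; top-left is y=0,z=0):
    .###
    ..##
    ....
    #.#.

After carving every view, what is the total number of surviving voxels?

14 voxels

full grid |V| = 64
carve view 1 (along z, XY-mask fill 13/16): 52 voxels remain
carve view 2 (along y, XZ-mask fill 11/16): 36 voxels remain
carve view 3 (along x, YZ-mask fill 7/16): 14 voxels remain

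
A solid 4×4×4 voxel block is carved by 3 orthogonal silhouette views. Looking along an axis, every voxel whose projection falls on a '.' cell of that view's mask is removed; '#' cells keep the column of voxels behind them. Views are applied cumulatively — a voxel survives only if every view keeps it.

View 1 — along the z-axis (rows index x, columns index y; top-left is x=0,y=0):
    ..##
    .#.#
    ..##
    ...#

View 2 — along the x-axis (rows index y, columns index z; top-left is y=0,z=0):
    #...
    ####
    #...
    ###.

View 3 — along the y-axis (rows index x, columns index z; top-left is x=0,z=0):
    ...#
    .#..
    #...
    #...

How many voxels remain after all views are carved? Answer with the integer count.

initial block: 4^3 = 64
  1. axis=2 (XY plane), |mask|=7  ⇒  voxels=28
  2. axis=0 (YZ plane), |mask|=9  ⇒  voxels=18
  3. axis=1 (XZ plane), |mask|=4  ⇒  voxels=5

5 voxels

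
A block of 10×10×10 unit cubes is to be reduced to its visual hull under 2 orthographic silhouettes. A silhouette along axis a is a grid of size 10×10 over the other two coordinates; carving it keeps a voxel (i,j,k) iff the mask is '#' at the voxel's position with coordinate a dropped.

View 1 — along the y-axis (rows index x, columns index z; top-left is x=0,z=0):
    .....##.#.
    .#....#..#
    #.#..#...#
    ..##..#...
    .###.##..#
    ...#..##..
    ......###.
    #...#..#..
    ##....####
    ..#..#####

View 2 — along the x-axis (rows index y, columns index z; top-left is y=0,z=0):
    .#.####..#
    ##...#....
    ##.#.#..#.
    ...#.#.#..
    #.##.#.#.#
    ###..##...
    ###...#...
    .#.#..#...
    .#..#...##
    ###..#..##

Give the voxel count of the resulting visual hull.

before carving: 1000 voxels (10×10×10)
[1] y-view keeps 40 columns → grid now 400
[2] x-view keeps 45 columns → grid now 177

|visual hull| = 177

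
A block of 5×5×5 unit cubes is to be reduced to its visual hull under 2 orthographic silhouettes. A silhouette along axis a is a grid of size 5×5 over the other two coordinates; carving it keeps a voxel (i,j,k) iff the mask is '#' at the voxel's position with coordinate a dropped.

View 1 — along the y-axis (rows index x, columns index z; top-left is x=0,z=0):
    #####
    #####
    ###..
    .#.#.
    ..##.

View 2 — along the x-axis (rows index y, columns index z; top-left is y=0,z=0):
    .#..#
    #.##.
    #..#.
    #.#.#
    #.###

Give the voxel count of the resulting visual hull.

initial block: 5^3 = 125
  1. axis=1 (XZ plane), |mask|=17  ⇒  voxels=85
  2. axis=0 (YZ plane), |mask|=14  ⇒  voxels=46

remaining voxels: 46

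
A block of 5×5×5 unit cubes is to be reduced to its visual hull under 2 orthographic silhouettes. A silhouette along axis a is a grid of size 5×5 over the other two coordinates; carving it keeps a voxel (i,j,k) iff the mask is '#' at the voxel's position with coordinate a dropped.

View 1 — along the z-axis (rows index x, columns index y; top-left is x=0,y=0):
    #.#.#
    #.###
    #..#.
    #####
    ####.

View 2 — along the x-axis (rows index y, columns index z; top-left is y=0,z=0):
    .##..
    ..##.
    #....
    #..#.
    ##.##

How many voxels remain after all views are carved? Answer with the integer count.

initial block: 5^3 = 125
carve view 1 (along z, XY-mask fill 18/25): 90 voxels remain
carve view 2 (along x, YZ-mask fill 11/25): 38 voxels remain

38 voxels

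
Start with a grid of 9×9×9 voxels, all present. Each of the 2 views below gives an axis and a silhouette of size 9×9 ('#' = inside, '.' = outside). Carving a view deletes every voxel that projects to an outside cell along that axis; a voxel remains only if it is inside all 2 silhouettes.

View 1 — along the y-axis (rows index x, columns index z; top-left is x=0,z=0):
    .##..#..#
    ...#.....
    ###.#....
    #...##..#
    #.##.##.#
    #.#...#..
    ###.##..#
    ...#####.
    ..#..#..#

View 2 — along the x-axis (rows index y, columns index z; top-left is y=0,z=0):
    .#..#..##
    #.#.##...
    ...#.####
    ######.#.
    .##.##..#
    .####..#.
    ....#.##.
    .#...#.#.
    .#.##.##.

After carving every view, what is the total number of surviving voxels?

full grid |V| = 729
after view 1 [y-axis, 36 of 81 cells solid] → remaining = 324
after view 2 [x-axis, 41 of 81 cells solid] → remaining = 153

|visual hull| = 153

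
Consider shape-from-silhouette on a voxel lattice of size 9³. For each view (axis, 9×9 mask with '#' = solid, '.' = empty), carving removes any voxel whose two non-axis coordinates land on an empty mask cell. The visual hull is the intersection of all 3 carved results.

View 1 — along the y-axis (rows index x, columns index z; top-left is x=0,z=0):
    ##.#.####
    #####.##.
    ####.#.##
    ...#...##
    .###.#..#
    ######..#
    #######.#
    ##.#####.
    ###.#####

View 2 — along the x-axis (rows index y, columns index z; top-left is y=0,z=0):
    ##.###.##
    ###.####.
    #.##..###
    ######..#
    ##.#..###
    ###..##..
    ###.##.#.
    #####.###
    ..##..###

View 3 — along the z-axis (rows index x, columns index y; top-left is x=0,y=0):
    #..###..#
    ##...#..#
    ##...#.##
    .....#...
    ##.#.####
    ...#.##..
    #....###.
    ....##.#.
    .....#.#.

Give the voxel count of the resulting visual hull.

initial block: 9^3 = 729
[1] y-view keeps 59 columns → grid now 531
[2] x-view keeps 57 columns → grid now 376
[3] z-view keeps 34 columns → grid now 160

160 voxels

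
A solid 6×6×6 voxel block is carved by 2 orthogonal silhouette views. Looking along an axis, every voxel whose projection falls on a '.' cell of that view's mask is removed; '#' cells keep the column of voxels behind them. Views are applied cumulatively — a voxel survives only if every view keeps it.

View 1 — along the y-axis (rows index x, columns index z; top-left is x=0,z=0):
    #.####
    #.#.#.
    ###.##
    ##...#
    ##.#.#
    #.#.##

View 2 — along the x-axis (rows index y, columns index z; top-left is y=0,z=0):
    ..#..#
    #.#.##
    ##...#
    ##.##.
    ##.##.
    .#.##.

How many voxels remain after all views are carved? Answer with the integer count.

start: 6×6×6 = 216 voxels
carve view 1 (along y, XZ-mask fill 24/36): 144 voxels remain
carve view 2 (along x, YZ-mask fill 20/36): 81 voxels remain

|visual hull| = 81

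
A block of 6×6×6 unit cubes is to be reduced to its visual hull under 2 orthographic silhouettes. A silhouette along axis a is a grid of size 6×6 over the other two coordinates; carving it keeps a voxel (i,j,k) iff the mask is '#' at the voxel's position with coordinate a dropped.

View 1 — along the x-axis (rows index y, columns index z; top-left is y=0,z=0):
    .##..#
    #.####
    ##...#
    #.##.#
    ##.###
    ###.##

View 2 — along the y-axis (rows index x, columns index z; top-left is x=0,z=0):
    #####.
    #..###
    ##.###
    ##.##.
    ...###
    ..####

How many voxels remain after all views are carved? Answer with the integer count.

start: 6×6×6 = 216 voxels
[1] x-view keeps 25 columns → grid now 150
[2] y-view keeps 25 columns → grid now 100

100 voxels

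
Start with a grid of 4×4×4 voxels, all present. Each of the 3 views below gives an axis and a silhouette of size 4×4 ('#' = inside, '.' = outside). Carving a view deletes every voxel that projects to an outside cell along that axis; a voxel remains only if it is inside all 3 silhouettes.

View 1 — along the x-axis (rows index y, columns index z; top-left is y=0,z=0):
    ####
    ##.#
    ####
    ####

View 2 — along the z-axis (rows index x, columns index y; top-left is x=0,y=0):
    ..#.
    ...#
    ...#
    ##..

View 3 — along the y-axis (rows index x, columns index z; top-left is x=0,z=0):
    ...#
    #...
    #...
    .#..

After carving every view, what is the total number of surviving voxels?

before carving: 64 voxels (4×4×4)
carve view 1 (along x, YZ-mask fill 15/16): 60 voxels remain
carve view 2 (along z, XY-mask fill 5/16): 19 voxels remain
carve view 3 (along y, XZ-mask fill 4/16): 5 voxels remain

remaining voxels: 5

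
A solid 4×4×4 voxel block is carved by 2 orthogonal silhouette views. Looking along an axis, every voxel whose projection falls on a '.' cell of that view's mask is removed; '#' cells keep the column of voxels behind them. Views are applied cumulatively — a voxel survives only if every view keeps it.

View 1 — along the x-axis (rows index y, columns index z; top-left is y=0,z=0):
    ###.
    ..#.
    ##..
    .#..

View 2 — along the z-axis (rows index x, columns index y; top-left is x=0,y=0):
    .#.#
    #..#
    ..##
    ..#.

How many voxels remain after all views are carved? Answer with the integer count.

|visual hull| = 11

start: 4×4×4 = 64 voxels
carve view 1 (along x, YZ-mask fill 7/16): 28 voxels remain
carve view 2 (along z, XY-mask fill 7/16): 11 voxels remain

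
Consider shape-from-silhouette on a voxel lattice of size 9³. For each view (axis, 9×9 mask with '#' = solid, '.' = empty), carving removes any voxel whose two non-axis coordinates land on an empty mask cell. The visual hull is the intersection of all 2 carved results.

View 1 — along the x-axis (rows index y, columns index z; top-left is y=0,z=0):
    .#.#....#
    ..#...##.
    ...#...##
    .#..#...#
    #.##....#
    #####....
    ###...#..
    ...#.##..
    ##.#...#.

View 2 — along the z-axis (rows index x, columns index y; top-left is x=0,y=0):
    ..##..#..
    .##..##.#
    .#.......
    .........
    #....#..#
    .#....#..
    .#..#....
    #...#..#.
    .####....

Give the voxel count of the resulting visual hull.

81 voxels

full grid |V| = 729
[1] x-view keeps 32 columns → grid now 288
[2] z-view keeps 23 columns → grid now 81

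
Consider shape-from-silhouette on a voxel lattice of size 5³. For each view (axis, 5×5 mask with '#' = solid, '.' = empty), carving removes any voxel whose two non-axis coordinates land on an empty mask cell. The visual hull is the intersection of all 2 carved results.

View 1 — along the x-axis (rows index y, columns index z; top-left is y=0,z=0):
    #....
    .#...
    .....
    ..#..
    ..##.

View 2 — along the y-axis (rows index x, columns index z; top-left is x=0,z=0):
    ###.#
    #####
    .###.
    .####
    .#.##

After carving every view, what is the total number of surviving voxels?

remaining voxels: 19

start: 5×5×5 = 125 voxels
  1. axis=0 (YZ plane), |mask|=5  ⇒  voxels=25
  2. axis=1 (XZ plane), |mask|=19  ⇒  voxels=19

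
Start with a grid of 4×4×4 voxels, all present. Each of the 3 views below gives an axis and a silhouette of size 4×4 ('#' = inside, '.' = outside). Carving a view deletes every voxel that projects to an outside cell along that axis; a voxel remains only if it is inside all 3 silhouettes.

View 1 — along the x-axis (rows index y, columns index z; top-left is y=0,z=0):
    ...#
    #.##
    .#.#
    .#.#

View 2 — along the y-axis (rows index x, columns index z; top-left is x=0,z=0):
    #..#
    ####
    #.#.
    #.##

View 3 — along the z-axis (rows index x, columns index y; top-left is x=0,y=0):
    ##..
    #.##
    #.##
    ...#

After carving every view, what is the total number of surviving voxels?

initial block: 4^3 = 64
  1. axis=0 (YZ plane), |mask|=8  ⇒  voxels=32
  2. axis=1 (XZ plane), |mask|=11  ⇒  voxels=21
  3. axis=2 (XY plane), |mask|=9  ⇒  voxels=9

voxel count = 9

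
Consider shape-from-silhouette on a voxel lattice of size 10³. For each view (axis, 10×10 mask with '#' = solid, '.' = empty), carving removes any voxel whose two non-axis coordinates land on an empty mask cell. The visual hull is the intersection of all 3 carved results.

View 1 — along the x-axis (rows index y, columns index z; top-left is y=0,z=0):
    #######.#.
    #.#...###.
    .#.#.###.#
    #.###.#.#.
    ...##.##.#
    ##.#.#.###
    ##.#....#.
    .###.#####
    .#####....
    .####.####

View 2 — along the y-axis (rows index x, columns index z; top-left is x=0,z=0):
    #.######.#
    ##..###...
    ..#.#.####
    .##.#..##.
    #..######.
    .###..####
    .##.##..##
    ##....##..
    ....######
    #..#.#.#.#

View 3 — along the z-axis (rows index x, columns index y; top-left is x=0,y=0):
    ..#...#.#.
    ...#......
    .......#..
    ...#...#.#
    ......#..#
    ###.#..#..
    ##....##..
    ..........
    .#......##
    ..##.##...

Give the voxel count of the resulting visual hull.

remaining voxels: 101

full grid |V| = 1000
V1 x: intersect with YZ mask (62 set) -- 620 left
V2 y: intersect with XZ mask (59 set) -- 360 left
V3 z: intersect with XY mask (26 set) -- 101 left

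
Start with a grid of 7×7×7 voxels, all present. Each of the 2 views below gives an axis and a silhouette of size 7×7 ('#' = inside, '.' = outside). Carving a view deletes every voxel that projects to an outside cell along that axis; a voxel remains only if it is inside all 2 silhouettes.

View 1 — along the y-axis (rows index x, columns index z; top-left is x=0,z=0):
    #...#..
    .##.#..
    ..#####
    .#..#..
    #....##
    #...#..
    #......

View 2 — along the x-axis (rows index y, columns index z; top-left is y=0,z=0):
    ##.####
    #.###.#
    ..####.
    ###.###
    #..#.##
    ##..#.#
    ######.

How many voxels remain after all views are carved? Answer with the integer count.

before carving: 343 voxels (7×7×7)
  1. axis=1 (XZ plane), |mask|=18  ⇒  voxels=126
  2. axis=0 (YZ plane), |mask|=35  ⇒  voxels=95

95 voxels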